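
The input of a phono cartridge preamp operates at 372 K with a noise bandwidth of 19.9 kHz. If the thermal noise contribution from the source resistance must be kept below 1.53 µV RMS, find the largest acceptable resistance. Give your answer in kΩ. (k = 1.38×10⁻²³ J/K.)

Johnson–Nyquist: V_n = √(4kTRB) ⇒ R = V_n² / (4kTB)
4kTB = 4 × 1.38×10⁻²³ × 372 × 1.99×10⁴ = 4.09×10⁻¹⁶
R = (1.53×10⁻⁶)² / 4.09×10⁻¹⁶ = 5.73×10³ Ω = 5.73 kΩ

5.73 kΩ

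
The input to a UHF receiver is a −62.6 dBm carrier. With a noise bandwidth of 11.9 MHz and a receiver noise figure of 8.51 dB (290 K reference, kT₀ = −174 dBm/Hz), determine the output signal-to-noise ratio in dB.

32.1 dB

Noise floor: N = −174 + 10 log₁₀(B) + NF
10 log₁₀(1.19×10⁷) = 70.76 dB
N = −174 + 70.76 + 8.51 = −94.73 dBm
SNR = P_sig − N = −62.6 − (−94.73) = 32.13 dB → 32.1 dB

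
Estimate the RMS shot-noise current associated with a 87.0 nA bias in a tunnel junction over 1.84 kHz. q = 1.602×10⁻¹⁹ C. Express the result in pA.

I_n = √(2qI·B)
2qI·B = 2 × 1.602×10⁻¹⁹ × 8.70×10⁻⁸ × 1.84×10³ = 5.13×10⁻²³ A²
I_n = √(5.13×10⁻²³) = 7.16×10⁻¹² A = 7.16 pA

7.16 pA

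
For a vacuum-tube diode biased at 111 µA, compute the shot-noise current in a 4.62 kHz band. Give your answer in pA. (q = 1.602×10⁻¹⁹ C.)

405 pA

I_n = √(2qI·B)
2qI·B = 2 × 1.602×10⁻¹⁹ × 1.11×10⁻⁴ × 4.62×10³ = 1.64×10⁻¹⁹ A²
I_n = √(1.64×10⁻¹⁹) = 4.05×10⁻¹⁰ A = 405 pA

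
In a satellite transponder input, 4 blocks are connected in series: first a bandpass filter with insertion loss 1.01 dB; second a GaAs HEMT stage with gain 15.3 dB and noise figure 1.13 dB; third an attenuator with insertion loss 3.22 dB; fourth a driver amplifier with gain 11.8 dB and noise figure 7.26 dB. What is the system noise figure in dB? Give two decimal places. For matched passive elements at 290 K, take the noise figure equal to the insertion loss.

Convert to linear (a loss of L dB is a gain of −L dB): F_i = 10^(NF_i/10), G_i = 10^(G_i,dB/10)
  Stage 1: F_1 = 10^(1.01/10) = 1.262, G_1 = 10^(−1.01/10) = 0.7925
  Stage 2: F_2 = 10^(1.13/10) = 1.297, G_2 = 10^(15.3/10) = 33.88
  Stage 3: F_3 = 10^(3.22/10) = 2.099, G_3 = 10^(−3.22/10) = 0.4764
  Stage 4: F_4 = 10^(7.26/10) = 5.321, G_4 = 10^(11.8/10) = 15.14
Friis cascade:
  F = 1.262 + (1.297 − 1)/0.7925 + (2.099 − 1)/26.85 + (5.321 − 1)/12.79 = 2.015
NF = 10 log₁₀(2.015) = 3.04 dB

3.04 dB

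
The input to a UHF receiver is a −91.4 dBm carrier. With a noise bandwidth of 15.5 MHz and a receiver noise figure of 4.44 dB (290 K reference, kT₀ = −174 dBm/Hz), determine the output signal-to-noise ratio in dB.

6.3 dB

Noise floor: N = −174 + 10 log₁₀(B) + NF
10 log₁₀(1.55×10⁷) = 71.9 dB
N = −174 + 71.9 + 4.44 = −97.66 dBm
SNR = P_sig − N = −91.4 − (−97.66) = 6.26 dB → 6.3 dB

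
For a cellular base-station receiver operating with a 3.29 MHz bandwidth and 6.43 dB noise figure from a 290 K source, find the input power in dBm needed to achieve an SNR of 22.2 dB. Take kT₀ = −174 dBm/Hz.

−80.2 dBm

Sensitivity = −174 + 10 log₁₀(B) + NF + SNR_min
= −174 + 65.17 + 6.43 + 22.2
= −80.20 dBm → −80.2 dBm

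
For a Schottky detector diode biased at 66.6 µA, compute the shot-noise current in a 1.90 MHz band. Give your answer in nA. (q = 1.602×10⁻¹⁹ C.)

I_n = √(2qI·B)
2qI·B = 2 × 1.602×10⁻¹⁹ × 6.66×10⁻⁵ × 1.90×10⁶ = 4.05×10⁻¹⁷ A²
I_n = √(4.05×10⁻¹⁷) = 6.37×10⁻⁹ A = 6.37 nA

6.37 nA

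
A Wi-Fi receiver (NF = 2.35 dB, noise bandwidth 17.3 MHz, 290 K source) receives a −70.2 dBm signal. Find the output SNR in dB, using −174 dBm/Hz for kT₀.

29.1 dB

Noise floor: N = −174 + 10 log₁₀(B) + NF
10 log₁₀(1.73×10⁷) = 72.38 dB
N = −174 + 72.38 + 2.35 = −99.27 dBm
SNR = P_sig − N = −70.2 − (−99.27) = 29.07 dB → 29.1 dB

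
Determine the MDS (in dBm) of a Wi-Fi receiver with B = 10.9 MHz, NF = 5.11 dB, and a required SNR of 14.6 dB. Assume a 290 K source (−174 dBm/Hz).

Sensitivity = −174 + 10 log₁₀(B) + NF + SNR_min
= −174 + 70.37 + 5.11 + 14.6
= −83.92 dBm → −83.9 dBm

−83.9 dBm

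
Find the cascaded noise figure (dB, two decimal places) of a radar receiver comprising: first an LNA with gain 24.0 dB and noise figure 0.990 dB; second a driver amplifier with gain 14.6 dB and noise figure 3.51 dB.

Convert to linear (a loss of L dB is a gain of −L dB): F_i = 10^(NF_i/10), G_i = 10^(G_i,dB/10)
  Stage 1: F_1 = 10^(0.990/10) = 1.256, G_1 = 10^(24.0/10) = 251.2
  Stage 2: F_2 = 10^(3.51/10) = 2.244, G_2 = 10^(14.6/10) = 28.84
Friis cascade:
  F = 1.256 + (2.244 − 1)/251.2 = 1.261
NF = 10 log₁₀(1.261) = 1.01 dB

1.01 dB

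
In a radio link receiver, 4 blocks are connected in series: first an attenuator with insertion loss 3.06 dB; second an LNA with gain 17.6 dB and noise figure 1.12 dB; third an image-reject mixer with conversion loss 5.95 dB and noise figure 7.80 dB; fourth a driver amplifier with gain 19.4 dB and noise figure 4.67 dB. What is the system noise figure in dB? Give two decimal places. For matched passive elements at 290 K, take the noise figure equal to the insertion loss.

4.86 dB

Convert to linear (a loss of L dB is a gain of −L dB): F_i = 10^(NF_i/10), G_i = 10^(G_i,dB/10)
  Stage 1: F_1 = 10^(3.06/10) = 2.023, G_1 = 10^(−3.06/10) = 0.4943
  Stage 2: F_2 = 10^(1.12/10) = 1.294, G_2 = 10^(17.6/10) = 57.54
  Stage 3: F_3 = 10^(7.80/10) = 6.026, G_3 = 10^(−5.95/10) = 0.2541
  Stage 4: F_4 = 10^(4.67/10) = 2.931, G_4 = 10^(19.4/10) = 87.10
Friis cascade:
  F = 2.023 + (1.294 − 1)/0.4943 + (6.026 − 1)/28.44 + (2.931 − 1)/7.228 = 3.062
NF = 10 log₁₀(3.062) = 4.86 dB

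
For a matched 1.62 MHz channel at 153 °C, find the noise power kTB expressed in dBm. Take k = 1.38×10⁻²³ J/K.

T = 153 °C + 273.15 = 426.15 K
P_n = kTB = 1.38×10⁻²³ × 426.15 × 1.62×10⁶ = 9.53×10⁻¹⁵ W
In dBm: 10 log₁₀(9.53×10⁻¹⁵ / 10⁻³) = −110.2 dBm

−110.2 dBm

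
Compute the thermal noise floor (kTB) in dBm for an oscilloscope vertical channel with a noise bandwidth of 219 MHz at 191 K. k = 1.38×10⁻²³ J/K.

−92.4 dBm

P_n = kTB = 1.38×10⁻²³ × 191 × 2.19×10⁸ = 5.77×10⁻¹³ W
In dBm: 10 log₁₀(5.77×10⁻¹³ / 10⁻³) = −92.4 dBm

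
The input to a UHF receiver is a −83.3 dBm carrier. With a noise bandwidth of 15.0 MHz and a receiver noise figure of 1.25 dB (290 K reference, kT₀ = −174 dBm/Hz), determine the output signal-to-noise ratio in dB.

17.7 dB

Noise floor: N = −174 + 10 log₁₀(B) + NF
10 log₁₀(1.50×10⁷) = 71.76 dB
N = −174 + 71.76 + 1.25 = −100.99 dBm
SNR = P_sig − N = −83.3 − (−100.99) = 17.69 dB → 17.7 dB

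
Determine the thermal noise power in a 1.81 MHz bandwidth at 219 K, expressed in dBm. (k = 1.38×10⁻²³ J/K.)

−112.6 dBm

P_n = kTB = 1.38×10⁻²³ × 219 × 1.81×10⁶ = 5.47×10⁻¹⁵ W
In dBm: 10 log₁₀(5.47×10⁻¹⁵ / 10⁻³) = −112.6 dBm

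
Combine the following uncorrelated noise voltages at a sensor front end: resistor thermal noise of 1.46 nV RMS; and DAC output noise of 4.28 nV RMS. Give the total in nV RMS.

4.52 nV

Uncorrelated sources add in power (mean-square): V_tot = √(ΣV_i²)
V_tot = √[(1.46×10⁻⁹)² + (4.28×10⁻⁹)²] = 4.52×10⁻⁹ V = 4.52 nV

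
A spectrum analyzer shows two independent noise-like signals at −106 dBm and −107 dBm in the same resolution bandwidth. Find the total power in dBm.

−103.5 dBm

Convert to linear, add, convert back:
P₁ = 2.51×10⁻¹⁴ W, P₂ = 2.00×10⁻¹⁴ W
P_tot = 4.51×10⁻¹⁴ W → 10 log₁₀(P_tot / 10⁻³) = −103.5 dBm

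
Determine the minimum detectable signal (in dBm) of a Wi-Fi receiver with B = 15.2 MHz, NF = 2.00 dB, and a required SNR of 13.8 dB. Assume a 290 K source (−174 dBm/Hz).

Sensitivity = −174 + 10 log₁₀(B) + NF + SNR_min
= −174 + 71.82 + 2.00 + 13.8
= −86.38 dBm → −86.4 dBm

−86.4 dBm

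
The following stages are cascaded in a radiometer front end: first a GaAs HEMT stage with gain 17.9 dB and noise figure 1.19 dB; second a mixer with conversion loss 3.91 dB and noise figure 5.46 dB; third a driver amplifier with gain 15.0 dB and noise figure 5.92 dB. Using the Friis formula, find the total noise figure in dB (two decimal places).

Convert to linear (a loss of L dB is a gain of −L dB): F_i = 10^(NF_i/10), G_i = 10^(G_i,dB/10)
  Stage 1: F_1 = 10^(1.19/10) = 1.315, G_1 = 10^(17.9/10) = 61.66
  Stage 2: F_2 = 10^(5.46/10) = 3.516, G_2 = 10^(−3.91/10) = 0.4064
  Stage 3: F_3 = 10^(5.92/10) = 3.908, G_3 = 10^(15.0/10) = 31.62
Friis cascade:
  F = 1.315 + (3.516 − 1)/61.66 + (3.908 − 1)/25.06 = 1.472
NF = 10 log₁₀(1.472) = 1.68 dB

1.68 dB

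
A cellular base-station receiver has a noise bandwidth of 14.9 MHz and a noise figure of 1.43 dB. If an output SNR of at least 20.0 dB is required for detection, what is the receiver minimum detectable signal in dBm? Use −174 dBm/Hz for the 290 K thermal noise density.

−80.8 dBm

Sensitivity = −174 + 10 log₁₀(B) + NF + SNR_min
= −174 + 71.73 + 1.43 + 20.0
= −80.84 dBm → −80.8 dBm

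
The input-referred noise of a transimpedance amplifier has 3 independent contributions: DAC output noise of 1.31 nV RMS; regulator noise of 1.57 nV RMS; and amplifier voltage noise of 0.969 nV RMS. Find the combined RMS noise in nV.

2.26 nV

Uncorrelated sources add in power (mean-square): V_tot = √(ΣV_i²)
V_tot = √[(1.31×10⁻⁹)² + (1.57×10⁻⁹)² + (9.69×10⁻¹⁰)²] = 2.26×10⁻⁹ V = 2.26 nV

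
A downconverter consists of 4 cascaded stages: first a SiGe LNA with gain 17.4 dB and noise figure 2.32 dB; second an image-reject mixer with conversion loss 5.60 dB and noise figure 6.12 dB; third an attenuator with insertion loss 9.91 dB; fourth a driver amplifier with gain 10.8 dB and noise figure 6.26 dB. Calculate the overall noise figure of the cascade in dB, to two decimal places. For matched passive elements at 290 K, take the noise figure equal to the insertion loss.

6.47 dB

Convert to linear (a loss of L dB is a gain of −L dB): F_i = 10^(NF_i/10), G_i = 10^(G_i,dB/10)
  Stage 1: F_1 = 10^(2.32/10) = 1.706, G_1 = 10^(17.4/10) = 54.95
  Stage 2: F_2 = 10^(6.12/10) = 4.093, G_2 = 10^(−5.60/10) = 0.2754
  Stage 3: F_3 = 10^(9.91/10) = 9.795, G_3 = 10^(−9.91/10) = 0.1021
  Stage 4: F_4 = 10^(6.26/10) = 4.227, G_4 = 10^(10.8/10) = 12.02
Friis cascade:
  F = 1.706 + (4.093 − 1)/54.95 + (9.795 − 1)/15.14 + (4.227 − 1)/1.545 = 4.432
NF = 10 log₁₀(4.432) = 6.47 dB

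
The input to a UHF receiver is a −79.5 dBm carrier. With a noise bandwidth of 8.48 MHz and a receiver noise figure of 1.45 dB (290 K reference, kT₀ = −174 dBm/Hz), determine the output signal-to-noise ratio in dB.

23.8 dB

Noise floor: N = −174 + 10 log₁₀(B) + NF
10 log₁₀(8.48×10⁶) = 69.28 dB
N = −174 + 69.28 + 1.45 = −103.27 dBm
SNR = P_sig − N = −79.5 − (−103.27) = 23.77 dB → 23.8 dB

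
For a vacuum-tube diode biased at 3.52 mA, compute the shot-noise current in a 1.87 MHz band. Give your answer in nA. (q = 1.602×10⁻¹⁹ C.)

45.9 nA

I_n = √(2qI·B)
2qI·B = 2 × 1.602×10⁻¹⁹ × 3.52×10⁻³ × 1.87×10⁶ = 2.11×10⁻¹⁵ A²
I_n = √(2.11×10⁻¹⁵) = 4.59×10⁻⁸ A = 45.9 nA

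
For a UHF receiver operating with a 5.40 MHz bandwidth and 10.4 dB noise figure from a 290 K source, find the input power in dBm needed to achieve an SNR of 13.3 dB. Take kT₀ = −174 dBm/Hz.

Sensitivity = −174 + 10 log₁₀(B) + NF + SNR_min
= −174 + 67.32 + 10.4 + 13.3
= −82.98 dBm → −83.0 dBm

−83.0 dBm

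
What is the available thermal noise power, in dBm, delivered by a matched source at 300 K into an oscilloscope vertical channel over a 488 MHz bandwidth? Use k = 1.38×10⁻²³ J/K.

−86.9 dBm

P_n = kTB = 1.38×10⁻²³ × 300 × 4.88×10⁸ = 2.02×10⁻¹² W
In dBm: 10 log₁₀(2.02×10⁻¹² / 10⁻³) = −86.9 dBm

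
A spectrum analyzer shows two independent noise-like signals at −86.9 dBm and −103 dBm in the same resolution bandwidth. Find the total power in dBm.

−86.8 dBm

Convert to linear, add, convert back:
P₁ = 2.04×10⁻¹² W, P₂ = 5.01×10⁻¹⁴ W
P_tot = 2.09×10⁻¹² W → 10 log₁₀(P_tot / 10⁻³) = −86.8 dBm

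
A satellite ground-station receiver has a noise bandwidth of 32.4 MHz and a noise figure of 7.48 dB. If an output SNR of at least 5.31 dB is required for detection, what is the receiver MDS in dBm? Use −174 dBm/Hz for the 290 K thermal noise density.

Sensitivity = −174 + 10 log₁₀(B) + NF + SNR_min
= −174 + 75.11 + 7.48 + 5.31
= −86.10 dBm → −86.1 dBm

−86.1 dBm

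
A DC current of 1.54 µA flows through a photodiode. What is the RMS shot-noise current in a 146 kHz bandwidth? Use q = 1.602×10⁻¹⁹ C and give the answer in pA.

I_n = √(2qI·B)
2qI·B = 2 × 1.602×10⁻¹⁹ × 1.54×10⁻⁶ × 1.46×10⁵ = 7.20×10⁻²⁰ A²
I_n = √(7.20×10⁻²⁰) = 2.68×10⁻¹⁰ A = 268 pA

268 pA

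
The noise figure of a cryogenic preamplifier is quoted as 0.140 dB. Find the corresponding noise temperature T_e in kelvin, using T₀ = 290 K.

9.50 K

F = 10^(0.140/10) = 1.03276
T_e = (F − 1)·T₀ = (1.03276 − 1) × 290 = 9.50 K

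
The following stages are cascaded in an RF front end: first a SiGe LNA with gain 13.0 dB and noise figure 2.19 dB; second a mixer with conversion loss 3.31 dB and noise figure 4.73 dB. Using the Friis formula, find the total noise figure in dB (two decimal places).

2.44 dB

Convert to linear (a loss of L dB is a gain of −L dB): F_i = 10^(NF_i/10), G_i = 10^(G_i,dB/10)
  Stage 1: F_1 = 10^(2.19/10) = 1.656, G_1 = 10^(13.0/10) = 19.95
  Stage 2: F_2 = 10^(4.73/10) = 2.972, G_2 = 10^(−3.31/10) = 0.4667
Friis cascade:
  F = 1.656 + (2.972 − 1)/19.95 = 1.755
NF = 10 log₁₀(1.755) = 2.44 dB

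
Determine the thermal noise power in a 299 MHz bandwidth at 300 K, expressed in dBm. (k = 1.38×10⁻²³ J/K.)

−89.1 dBm

P_n = kTB = 1.38×10⁻²³ × 300 × 2.99×10⁸ = 1.24×10⁻¹² W
In dBm: 10 log₁₀(1.24×10⁻¹² / 10⁻³) = −89.1 dBm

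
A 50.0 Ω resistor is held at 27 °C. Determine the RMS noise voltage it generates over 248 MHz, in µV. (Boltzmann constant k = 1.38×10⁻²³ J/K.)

T = 27 °C + 273.15 = 300.15 K
V_n = √(4kTRB)
4kTRB = 4 × 1.38×10⁻²³ × 300.15 × 5.00×10¹ × 2.48×10⁸ = 2.05×10⁻¹⁰ V²
V_n = √(2.05×10⁻¹⁰) = 1.43×10⁻⁵ V = 14.3 µV

14.3 µV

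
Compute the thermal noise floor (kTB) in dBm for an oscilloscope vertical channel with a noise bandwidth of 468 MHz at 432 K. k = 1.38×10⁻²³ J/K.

−85.5 dBm

P_n = kTB = 1.38×10⁻²³ × 432 × 4.68×10⁸ = 2.79×10⁻¹² W
In dBm: 10 log₁₀(2.79×10⁻¹² / 10⁻³) = −85.5 dBm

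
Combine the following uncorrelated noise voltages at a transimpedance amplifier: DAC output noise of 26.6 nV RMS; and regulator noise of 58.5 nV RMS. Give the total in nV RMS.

64.3 nV

Uncorrelated sources add in power (mean-square): V_tot = √(ΣV_i²)
V_tot = √[(2.66×10⁻⁸)² + (5.85×10⁻⁸)²] = 6.43×10⁻⁸ V = 64.3 nV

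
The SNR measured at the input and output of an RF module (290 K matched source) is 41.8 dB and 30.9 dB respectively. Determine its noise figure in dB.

10.9 dB

NF (dB) = SNR_in(dB) − SNR_out(dB) when the source is at T₀
NF = 41.8 − 30.9 = 10.9 dB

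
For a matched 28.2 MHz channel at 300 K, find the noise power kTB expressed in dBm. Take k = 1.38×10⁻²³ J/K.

P_n = kTB = 1.38×10⁻²³ × 300 × 2.82×10⁷ = 1.17×10⁻¹³ W
In dBm: 10 log₁₀(1.17×10⁻¹³ / 10⁻³) = −99.3 dBm

−99.3 dBm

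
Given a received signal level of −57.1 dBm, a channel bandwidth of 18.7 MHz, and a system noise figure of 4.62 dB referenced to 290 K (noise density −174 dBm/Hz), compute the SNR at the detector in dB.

Noise floor: N = −174 + 10 log₁₀(B) + NF
10 log₁₀(1.87×10⁷) = 72.72 dB
N = −174 + 72.72 + 4.62 = −96.66 dBm
SNR = P_sig − N = −57.1 − (−96.66) = 39.56 dB → 39.6 dB

39.6 dB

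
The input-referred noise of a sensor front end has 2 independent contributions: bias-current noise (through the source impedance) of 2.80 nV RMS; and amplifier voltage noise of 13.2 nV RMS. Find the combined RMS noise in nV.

Uncorrelated sources add in power (mean-square): V_tot = √(ΣV_i²)
V_tot = √[(2.80×10⁻⁹)² + (1.32×10⁻⁸)²] = 1.35×10⁻⁸ V = 13.5 nV

13.5 nV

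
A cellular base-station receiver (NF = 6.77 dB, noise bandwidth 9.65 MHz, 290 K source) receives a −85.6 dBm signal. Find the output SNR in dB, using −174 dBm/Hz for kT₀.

11.8 dB

Noise floor: N = −174 + 10 log₁₀(B) + NF
10 log₁₀(9.65×10⁶) = 69.85 dB
N = −174 + 69.85 + 6.77 = −97.38 dBm
SNR = P_sig − N = −85.6 − (−97.38) = 11.78 dB → 11.8 dB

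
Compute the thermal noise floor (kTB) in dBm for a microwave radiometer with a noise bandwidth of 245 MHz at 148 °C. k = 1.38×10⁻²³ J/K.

−88.5 dBm

T = 148 °C + 273.15 = 421.15 K
P_n = kTB = 1.38×10⁻²³ × 421.15 × 2.45×10⁸ = 1.42×10⁻¹² W
In dBm: 10 log₁₀(1.42×10⁻¹² / 10⁻³) = −88.5 dBm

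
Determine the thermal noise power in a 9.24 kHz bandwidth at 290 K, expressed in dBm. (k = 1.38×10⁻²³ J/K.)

−134.3 dBm

P_n = kTB = 1.38×10⁻²³ × 290 × 9.24×10³ = 3.70×10⁻¹⁷ W
In dBm: 10 log₁₀(3.70×10⁻¹⁷ / 10⁻³) = −134.3 dBm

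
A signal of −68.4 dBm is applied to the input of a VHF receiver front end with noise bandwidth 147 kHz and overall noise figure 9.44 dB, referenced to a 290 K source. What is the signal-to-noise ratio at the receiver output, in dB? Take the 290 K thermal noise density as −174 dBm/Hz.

44.5 dB

Noise floor: N = −174 + 10 log₁₀(B) + NF
10 log₁₀(1.47×10⁵) = 51.67 dB
N = −174 + 51.67 + 9.44 = −112.89 dBm
SNR = P_sig − N = −68.4 − (−112.89) = 44.49 dB → 44.5 dB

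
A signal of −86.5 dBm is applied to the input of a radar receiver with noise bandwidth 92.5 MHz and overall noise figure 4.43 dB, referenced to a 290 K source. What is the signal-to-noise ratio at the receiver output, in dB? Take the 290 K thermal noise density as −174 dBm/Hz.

Noise floor: N = −174 + 10 log₁₀(B) + NF
10 log₁₀(9.25×10⁷) = 79.66 dB
N = −174 + 79.66 + 4.43 = −89.91 dBm
SNR = P_sig − N = −86.5 − (−89.91) = 3.41 dB → 3.4 dB

3.4 dB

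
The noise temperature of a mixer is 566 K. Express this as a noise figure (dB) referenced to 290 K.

F = 1 + T_e/T₀ = 1 + 566/290 = 2.95172
NF = 10 log₁₀(2.95172) = 4.70 dB

4.70 dB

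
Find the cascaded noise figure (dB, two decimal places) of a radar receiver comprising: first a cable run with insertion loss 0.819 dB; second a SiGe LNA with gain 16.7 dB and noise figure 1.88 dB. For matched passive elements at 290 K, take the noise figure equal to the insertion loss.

2.70 dB

Convert to linear (a loss of L dB is a gain of −L dB): F_i = 10^(NF_i/10), G_i = 10^(G_i,dB/10)
  Stage 1: F_1 = 10^(0.819/10) = 1.208, G_1 = 10^(−0.819/10) = 0.8281
  Stage 2: F_2 = 10^(1.88/10) = 1.542, G_2 = 10^(16.7/10) = 46.77
Friis cascade:
  F = 1.208 + (1.542 − 1)/0.8281 = 1.862
NF = 10 log₁₀(1.862) = 2.70 dB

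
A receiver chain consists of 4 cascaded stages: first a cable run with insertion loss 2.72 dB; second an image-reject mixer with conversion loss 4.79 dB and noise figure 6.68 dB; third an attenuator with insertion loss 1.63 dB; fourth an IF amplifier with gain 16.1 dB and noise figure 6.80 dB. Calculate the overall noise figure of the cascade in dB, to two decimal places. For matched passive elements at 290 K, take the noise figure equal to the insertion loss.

Convert to linear (a loss of L dB is a gain of −L dB): F_i = 10^(NF_i/10), G_i = 10^(G_i,dB/10)
  Stage 1: F_1 = 10^(2.72/10) = 1.871, G_1 = 10^(−2.72/10) = 0.5346
  Stage 2: F_2 = 10^(6.68/10) = 4.656, G_2 = 10^(−4.79/10) = 0.3319
  Stage 3: F_3 = 10^(1.63/10) = 1.455, G_3 = 10^(−1.63/10) = 0.6871
  Stage 4: F_4 = 10^(6.80/10) = 4.786, G_4 = 10^(16.1/10) = 40.74
Friis cascade:
  F = 1.871 + (4.656 − 1)/0.5346 + (1.455 − 1)/0.1774 + (4.786 − 1)/0.1219 = 42.34
NF = 10 log₁₀(42.34) = 16.27 dB

16.27 dB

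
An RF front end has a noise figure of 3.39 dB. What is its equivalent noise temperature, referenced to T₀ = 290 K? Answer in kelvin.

F = 10^(3.39/10) = 2.18273
T_e = (F − 1)·T₀ = (2.18273 − 1) × 290 = 343 K

343 K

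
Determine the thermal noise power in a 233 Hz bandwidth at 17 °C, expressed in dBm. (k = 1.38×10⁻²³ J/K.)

T = 17 °C + 273.15 = 290.15 K
P_n = kTB = 1.38×10⁻²³ × 290.15 × 2.33×10² = 9.33×10⁻¹⁹ W
In dBm: 10 log₁₀(9.33×10⁻¹⁹ / 10⁻³) = −150.3 dBm

−150.3 dBm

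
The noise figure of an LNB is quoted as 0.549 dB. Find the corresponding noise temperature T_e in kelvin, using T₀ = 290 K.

39.1 K

F = 10^(0.549/10) = 1.13475
T_e = (F − 1)·T₀ = (1.13475 − 1) × 290 = 39.1 K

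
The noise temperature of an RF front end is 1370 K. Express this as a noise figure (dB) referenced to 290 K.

F = 1 + T_e/T₀ = 1 + 1370/290 = 5.72414
NF = 10 log₁₀(5.72414) = 7.58 dB

7.58 dB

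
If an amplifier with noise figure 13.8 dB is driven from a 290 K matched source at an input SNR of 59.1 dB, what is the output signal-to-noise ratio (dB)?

By definition F = SNR_in/SNR_out, so in dB: SNR_out = SNR_in − NF
SNR_out = 59.1 − 13.8 = 45.3 dB

45.3 dB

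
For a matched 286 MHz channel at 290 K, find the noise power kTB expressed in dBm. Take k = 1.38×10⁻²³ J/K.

P_n = kTB = 1.38×10⁻²³ × 290 × 2.86×10⁸ = 1.14×10⁻¹² W
In dBm: 10 log₁₀(1.14×10⁻¹² / 10⁻³) = −89.4 dBm

−89.4 dBm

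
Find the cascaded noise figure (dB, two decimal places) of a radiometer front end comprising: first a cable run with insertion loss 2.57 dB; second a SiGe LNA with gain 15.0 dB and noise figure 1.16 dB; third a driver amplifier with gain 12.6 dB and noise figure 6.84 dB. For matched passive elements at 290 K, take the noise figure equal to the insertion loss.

4.12 dB

Convert to linear (a loss of L dB is a gain of −L dB): F_i = 10^(NF_i/10), G_i = 10^(G_i,dB/10)
  Stage 1: F_1 = 10^(2.57/10) = 1.807, G_1 = 10^(−2.57/10) = 0.5534
  Stage 2: F_2 = 10^(1.16/10) = 1.306, G_2 = 10^(15.0/10) = 31.62
  Stage 3: F_3 = 10^(6.84/10) = 4.831, G_3 = 10^(12.6/10) = 18.20
Friis cascade:
  F = 1.807 + (1.306 − 1)/0.5534 + (4.831 − 1)/17.50 = 2.579
NF = 10 log₁₀(2.579) = 4.12 dB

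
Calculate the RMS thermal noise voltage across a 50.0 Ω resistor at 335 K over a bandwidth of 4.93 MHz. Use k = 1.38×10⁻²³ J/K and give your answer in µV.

V_n = √(4kTRB)
4kTRB = 4 × 1.38×10⁻²³ × 335 × 5.00×10¹ × 4.93×10⁶ = 4.56×10⁻¹² V²
V_n = √(4.56×10⁻¹²) = 2.14×10⁻⁶ V = 2.14 µV

2.14 µV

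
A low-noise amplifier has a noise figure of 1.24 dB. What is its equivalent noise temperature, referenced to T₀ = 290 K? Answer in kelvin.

F = 10^(1.24/10) = 1.33045
T_e = (F − 1)·T₀ = (1.33045 − 1) × 290 = 95.8 K

95.8 K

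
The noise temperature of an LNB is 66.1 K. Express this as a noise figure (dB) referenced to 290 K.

F = 1 + T_e/T₀ = 1 + 66.1/290 = 1.22793
NF = 10 log₁₀(1.22793) = 0.892 dB

0.892 dB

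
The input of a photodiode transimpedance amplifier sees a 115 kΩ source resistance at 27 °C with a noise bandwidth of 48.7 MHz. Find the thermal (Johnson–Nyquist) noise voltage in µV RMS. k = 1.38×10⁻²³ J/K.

T = 27 °C + 273.15 = 300.15 K
V_n = √(4kTRB)
4kTRB = 4 × 1.38×10⁻²³ × 300.15 × 1.15×10⁵ × 4.87×10⁷ = 9.28×10⁻⁸ V²
V_n = √(9.28×10⁻⁸) = 3.05×10⁻⁴ V = 305 µV

305 µV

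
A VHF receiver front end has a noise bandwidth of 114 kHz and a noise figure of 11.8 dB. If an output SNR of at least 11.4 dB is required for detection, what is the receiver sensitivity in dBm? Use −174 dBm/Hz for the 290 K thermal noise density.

−100.2 dBm

Sensitivity = −174 + 10 log₁₀(B) + NF + SNR_min
= −174 + 50.57 + 11.8 + 11.4
= −100.23 dBm → −100.2 dBm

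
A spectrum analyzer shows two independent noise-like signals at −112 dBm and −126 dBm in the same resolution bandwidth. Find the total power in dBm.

Convert to linear, add, convert back:
P₁ = 6.31×10⁻¹⁵ W, P₂ = 2.51×10⁻¹⁶ W
P_tot = 6.56×10⁻¹⁵ W → 10 log₁₀(P_tot / 10⁻³) = −111.8 dBm

−111.8 dBm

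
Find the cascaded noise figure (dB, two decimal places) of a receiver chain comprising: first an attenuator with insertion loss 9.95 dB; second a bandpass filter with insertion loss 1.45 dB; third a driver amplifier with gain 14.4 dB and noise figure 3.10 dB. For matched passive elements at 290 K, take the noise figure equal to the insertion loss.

14.50 dB

Convert to linear (a loss of L dB is a gain of −L dB): F_i = 10^(NF_i/10), G_i = 10^(G_i,dB/10)
  Stage 1: F_1 = 10^(9.95/10) = 9.886, G_1 = 10^(−9.95/10) = 0.1012
  Stage 2: F_2 = 10^(1.45/10) = 1.396, G_2 = 10^(−1.45/10) = 0.7161
  Stage 3: F_3 = 10^(3.10/10) = 2.042, G_3 = 10^(14.4/10) = 27.54
Friis cascade:
  F = 9.886 + (1.396 − 1)/0.1012 + (2.042 − 1)/0.07244 = 28.18
NF = 10 log₁₀(28.18) = 14.50 dB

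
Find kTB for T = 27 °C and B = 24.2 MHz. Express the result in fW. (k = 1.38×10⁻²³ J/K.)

100 fW

T = 27 °C + 273.15 = 300.15 K
P_n = kTB = 1.38×10⁻²³ × 300.15 × 2.42×10⁷ = 1.00×10⁻¹³ W = 100 fW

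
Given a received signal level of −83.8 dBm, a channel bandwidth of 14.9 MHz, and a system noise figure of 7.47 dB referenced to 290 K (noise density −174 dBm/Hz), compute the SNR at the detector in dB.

11.0 dB

Noise floor: N = −174 + 10 log₁₀(B) + NF
10 log₁₀(1.49×10⁷) = 71.73 dB
N = −174 + 71.73 + 7.47 = −94.80 dBm
SNR = P_sig − N = −83.8 − (−94.80) = 11.00 dB → 11.0 dB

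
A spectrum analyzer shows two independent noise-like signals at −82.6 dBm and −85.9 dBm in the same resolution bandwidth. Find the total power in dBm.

Convert to linear, add, convert back:
P₁ = 5.50×10⁻¹² W, P₂ = 2.57×10⁻¹² W
P_tot = 8.07×10⁻¹² W → 10 log₁₀(P_tot / 10⁻³) = −80.9 dBm

−80.9 dBm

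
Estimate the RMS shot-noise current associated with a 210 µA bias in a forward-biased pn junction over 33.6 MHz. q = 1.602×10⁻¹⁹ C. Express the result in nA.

47.5 nA

I_n = √(2qI·B)
2qI·B = 2 × 1.602×10⁻¹⁹ × 2.10×10⁻⁴ × 3.36×10⁷ = 2.26×10⁻¹⁵ A²
I_n = √(2.26×10⁻¹⁵) = 4.75×10⁻⁸ A = 47.5 nA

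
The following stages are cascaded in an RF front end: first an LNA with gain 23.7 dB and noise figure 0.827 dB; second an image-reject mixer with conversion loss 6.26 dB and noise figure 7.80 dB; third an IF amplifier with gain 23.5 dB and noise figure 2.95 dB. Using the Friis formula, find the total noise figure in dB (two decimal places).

0.96 dB

Convert to linear (a loss of L dB is a gain of −L dB): F_i = 10^(NF_i/10), G_i = 10^(G_i,dB/10)
  Stage 1: F_1 = 10^(0.827/10) = 1.210, G_1 = 10^(23.7/10) = 234.4
  Stage 2: F_2 = 10^(7.80/10) = 6.026, G_2 = 10^(−6.26/10) = 0.2366
  Stage 3: F_3 = 10^(2.95/10) = 1.972, G_3 = 10^(23.5/10) = 223.9
Friis cascade:
  F = 1.210 + (6.026 − 1)/234.4 + (1.972 − 1)/55.46 = 1.249
NF = 10 log₁₀(1.249) = 0.96 dB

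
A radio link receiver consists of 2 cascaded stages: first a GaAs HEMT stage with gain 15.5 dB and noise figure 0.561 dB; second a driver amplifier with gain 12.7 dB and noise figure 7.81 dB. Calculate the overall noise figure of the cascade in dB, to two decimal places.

Convert to linear (a loss of L dB is a gain of −L dB): F_i = 10^(NF_i/10), G_i = 10^(G_i,dB/10)
  Stage 1: F_1 = 10^(0.561/10) = 1.138, G_1 = 10^(15.5/10) = 35.48
  Stage 2: F_2 = 10^(7.81/10) = 6.039, G_2 = 10^(12.7/10) = 18.62
Friis cascade:
  F = 1.138 + (6.039 − 1)/35.48 = 1.280
NF = 10 log₁₀(1.280) = 1.07 dB

1.07 dB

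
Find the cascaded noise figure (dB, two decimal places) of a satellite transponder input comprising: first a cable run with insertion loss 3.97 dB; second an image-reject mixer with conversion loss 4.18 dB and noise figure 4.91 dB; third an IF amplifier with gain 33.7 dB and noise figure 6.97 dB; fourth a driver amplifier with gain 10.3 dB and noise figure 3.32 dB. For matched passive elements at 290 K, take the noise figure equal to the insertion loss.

Convert to linear (a loss of L dB is a gain of −L dB): F_i = 10^(NF_i/10), G_i = 10^(G_i,dB/10)
  Stage 1: F_1 = 10^(3.97/10) = 2.495, G_1 = 10^(−3.97/10) = 0.4009
  Stage 2: F_2 = 10^(4.91/10) = 3.097, G_2 = 10^(−4.18/10) = 0.3819
  Stage 3: F_3 = 10^(6.97/10) = 4.977, G_3 = 10^(33.7/10) = 2344
  Stage 4: F_4 = 10^(3.32/10) = 2.148, G_4 = 10^(10.3/10) = 10.72
Friis cascade:
  F = 2.495 + (3.097 − 1)/0.4009 + (4.977 − 1)/0.1531 + (2.148 − 1)/358.9 = 33.71
NF = 10 log₁₀(33.71) = 15.28 dB

15.28 dB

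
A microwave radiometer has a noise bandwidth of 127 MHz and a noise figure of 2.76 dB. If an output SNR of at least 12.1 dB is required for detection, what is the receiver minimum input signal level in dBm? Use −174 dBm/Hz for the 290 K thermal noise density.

Sensitivity = −174 + 10 log₁₀(B) + NF + SNR_min
= −174 + 81.04 + 2.76 + 12.1
= −78.10 dBm → −78.1 dBm

−78.1 dBm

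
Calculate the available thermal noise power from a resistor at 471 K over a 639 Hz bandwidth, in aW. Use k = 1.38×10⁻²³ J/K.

P_n = kTB = 1.38×10⁻²³ × 471 × 6.39×10² = 4.15×10⁻¹⁸ W = 4.15 aW

4.15 aW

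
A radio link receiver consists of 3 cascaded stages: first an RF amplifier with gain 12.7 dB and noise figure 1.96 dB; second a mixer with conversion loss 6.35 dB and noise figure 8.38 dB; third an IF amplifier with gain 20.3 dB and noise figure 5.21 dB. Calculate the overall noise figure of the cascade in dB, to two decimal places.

Convert to linear (a loss of L dB is a gain of −L dB): F_i = 10^(NF_i/10), G_i = 10^(G_i,dB/10)
  Stage 1: F_1 = 10^(1.96/10) = 1.570, G_1 = 10^(12.7/10) = 18.62
  Stage 2: F_2 = 10^(8.38/10) = 6.887, G_2 = 10^(−6.35/10) = 0.2317
  Stage 3: F_3 = 10^(5.21/10) = 3.319, G_3 = 10^(20.3/10) = 107.2
Friis cascade:
  F = 1.570 + (6.887 − 1)/18.62 + (3.319 − 1)/4.315 = 2.424
NF = 10 log₁₀(2.424) = 3.85 dB

3.85 dB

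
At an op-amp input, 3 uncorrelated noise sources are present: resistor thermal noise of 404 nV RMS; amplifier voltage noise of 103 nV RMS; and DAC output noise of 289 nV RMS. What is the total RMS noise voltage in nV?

507 nV

Uncorrelated sources add in power (mean-square): V_tot = √(ΣV_i²)
V_tot = √[(4.04×10⁻⁷)² + (1.03×10⁻⁷)² + (2.89×10⁻⁷)²] = 5.07×10⁻⁷ V = 507 nV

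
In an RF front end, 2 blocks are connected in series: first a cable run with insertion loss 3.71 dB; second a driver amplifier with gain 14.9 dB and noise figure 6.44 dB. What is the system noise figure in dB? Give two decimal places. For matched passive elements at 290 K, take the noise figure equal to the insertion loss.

10.15 dB

Convert to linear (a loss of L dB is a gain of −L dB): F_i = 10^(NF_i/10), G_i = 10^(G_i,dB/10)
  Stage 1: F_1 = 10^(3.71/10) = 2.350, G_1 = 10^(−3.71/10) = 0.4256
  Stage 2: F_2 = 10^(6.44/10) = 4.406, G_2 = 10^(14.9/10) = 30.90
Friis cascade:
  F = 2.350 + (4.406 − 1)/0.4256 = 10.35
NF = 10 log₁₀(10.35) = 10.15 dB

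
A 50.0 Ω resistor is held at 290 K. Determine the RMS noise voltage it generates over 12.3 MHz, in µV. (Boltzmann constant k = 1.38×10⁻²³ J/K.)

V_n = √(4kTRB)
4kTRB = 4 × 1.38×10⁻²³ × 290 × 5.00×10¹ × 1.23×10⁷ = 9.84×10⁻¹² V²
V_n = √(9.84×10⁻¹²) = 3.14×10⁻⁶ V = 3.14 µV

3.14 µV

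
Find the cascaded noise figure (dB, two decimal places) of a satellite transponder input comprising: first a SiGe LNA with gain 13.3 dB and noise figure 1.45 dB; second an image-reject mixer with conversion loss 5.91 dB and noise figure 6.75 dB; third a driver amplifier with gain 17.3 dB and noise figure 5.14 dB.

2.98 dB

Convert to linear (a loss of L dB is a gain of −L dB): F_i = 10^(NF_i/10), G_i = 10^(G_i,dB/10)
  Stage 1: F_1 = 10^(1.45/10) = 1.396, G_1 = 10^(13.3/10) = 21.38
  Stage 2: F_2 = 10^(6.75/10) = 4.732, G_2 = 10^(−5.91/10) = 0.2564
  Stage 3: F_3 = 10^(5.14/10) = 3.266, G_3 = 10^(17.3/10) = 53.70
Friis cascade:
  F = 1.396 + (4.732 − 1)/21.38 + (3.266 − 1)/5.483 = 1.984
NF = 10 log₁₀(1.984) = 2.98 dB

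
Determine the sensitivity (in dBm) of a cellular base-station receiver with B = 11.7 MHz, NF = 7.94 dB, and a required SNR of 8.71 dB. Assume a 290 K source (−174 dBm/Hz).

Sensitivity = −174 + 10 log₁₀(B) + NF + SNR_min
= −174 + 70.68 + 7.94 + 8.71
= −86.67 dBm → −86.7 dBm

−86.7 dBm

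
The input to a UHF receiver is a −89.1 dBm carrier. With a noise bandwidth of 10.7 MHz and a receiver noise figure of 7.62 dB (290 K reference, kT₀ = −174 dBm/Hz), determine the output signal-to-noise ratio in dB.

Noise floor: N = −174 + 10 log₁₀(B) + NF
10 log₁₀(1.07×10⁷) = 70.29 dB
N = −174 + 70.29 + 7.62 = −96.09 dBm
SNR = P_sig − N = −89.1 − (−96.09) = 6.99 dB → 7.0 dB

7.0 dB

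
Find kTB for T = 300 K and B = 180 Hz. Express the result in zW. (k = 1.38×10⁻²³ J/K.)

P_n = kTB = 1.38×10⁻²³ × 300 × 1.80×10² = 7.45×10⁻¹⁹ W = 745 zW

745 zW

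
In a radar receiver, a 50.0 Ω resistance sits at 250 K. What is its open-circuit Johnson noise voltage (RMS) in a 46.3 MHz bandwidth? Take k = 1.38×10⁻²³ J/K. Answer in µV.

5.65 µV

V_n = √(4kTRB)
4kTRB = 4 × 1.38×10⁻²³ × 250 × 5.00×10¹ × 4.63×10⁷ = 3.19×10⁻¹¹ V²
V_n = √(3.19×10⁻¹¹) = 5.65×10⁻⁶ V = 5.65 µV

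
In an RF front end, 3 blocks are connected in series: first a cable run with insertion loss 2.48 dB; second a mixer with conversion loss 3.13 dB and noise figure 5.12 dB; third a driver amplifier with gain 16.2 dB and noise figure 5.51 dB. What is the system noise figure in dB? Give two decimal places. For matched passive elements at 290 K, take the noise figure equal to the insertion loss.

Convert to linear (a loss of L dB is a gain of −L dB): F_i = 10^(NF_i/10), G_i = 10^(G_i,dB/10)
  Stage 1: F_1 = 10^(2.48/10) = 1.770, G_1 = 10^(−2.48/10) = 0.5649
  Stage 2: F_2 = 10^(5.12/10) = 3.251, G_2 = 10^(−3.13/10) = 0.4864
  Stage 3: F_3 = 10^(5.51/10) = 3.556, G_3 = 10^(16.2/10) = 41.69
Friis cascade:
  F = 1.770 + (3.251 − 1)/0.5649 + (3.556 − 1)/0.2748 = 15.06
NF = 10 log₁₀(15.06) = 11.78 dB

11.78 dB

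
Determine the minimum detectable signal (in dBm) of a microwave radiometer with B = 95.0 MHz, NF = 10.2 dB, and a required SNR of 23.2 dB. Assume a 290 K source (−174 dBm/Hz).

Sensitivity = −174 + 10 log₁₀(B) + NF + SNR_min
= −174 + 79.78 + 10.2 + 23.2
= −60.82 dBm → −60.8 dBm

−60.8 dBm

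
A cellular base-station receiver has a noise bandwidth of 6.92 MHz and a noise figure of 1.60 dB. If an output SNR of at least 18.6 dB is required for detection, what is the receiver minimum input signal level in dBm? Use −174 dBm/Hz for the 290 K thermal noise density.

Sensitivity = −174 + 10 log₁₀(B) + NF + SNR_min
= −174 + 68.4 + 1.60 + 18.6
= −85.40 dBm → −85.4 dBm

−85.4 dBm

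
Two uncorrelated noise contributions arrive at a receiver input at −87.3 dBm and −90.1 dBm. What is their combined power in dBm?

−85.5 dBm

Convert to linear, add, convert back:
P₁ = 1.86×10⁻¹² W, P₂ = 9.77×10⁻¹³ W
P_tot = 2.84×10⁻¹² W → 10 log₁₀(P_tot / 10⁻³) = −85.5 dBm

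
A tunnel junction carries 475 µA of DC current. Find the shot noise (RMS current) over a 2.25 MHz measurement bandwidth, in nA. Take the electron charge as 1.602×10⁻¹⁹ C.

18.5 nA

I_n = √(2qI·B)
2qI·B = 2 × 1.602×10⁻¹⁹ × 4.75×10⁻⁴ × 2.25×10⁶ = 3.42×10⁻¹⁶ A²
I_n = √(3.42×10⁻¹⁶) = 1.85×10⁻⁸ A = 18.5 nA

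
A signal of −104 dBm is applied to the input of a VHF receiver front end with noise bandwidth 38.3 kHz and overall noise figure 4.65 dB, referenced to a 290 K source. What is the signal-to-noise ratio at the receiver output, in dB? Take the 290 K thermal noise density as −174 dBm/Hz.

19.5 dB

Noise floor: N = −174 + 10 log₁₀(B) + NF
10 log₁₀(3.83×10⁴) = 45.83 dB
N = −174 + 45.83 + 4.65 = −123.52 dBm
SNR = P_sig − N = −104 − (−123.52) = 19.52 dB → 19.5 dB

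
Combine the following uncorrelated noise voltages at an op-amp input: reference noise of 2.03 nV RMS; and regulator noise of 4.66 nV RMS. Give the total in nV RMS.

Uncorrelated sources add in power (mean-square): V_tot = √(ΣV_i²)
V_tot = √[(2.03×10⁻⁹)² + (4.66×10⁻⁹)²] = 5.08×10⁻⁹ V = 5.08 nV

5.08 nV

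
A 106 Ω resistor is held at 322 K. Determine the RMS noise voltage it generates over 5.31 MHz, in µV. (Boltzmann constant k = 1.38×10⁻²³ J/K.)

V_n = √(4kTRB)
4kTRB = 4 × 1.38×10⁻²³ × 322 × 1.06×10² × 5.31×10⁶ = 1.00×10⁻¹¹ V²
V_n = √(1.00×10⁻¹¹) = 3.16×10⁻⁶ V = 3.16 µV

3.16 µV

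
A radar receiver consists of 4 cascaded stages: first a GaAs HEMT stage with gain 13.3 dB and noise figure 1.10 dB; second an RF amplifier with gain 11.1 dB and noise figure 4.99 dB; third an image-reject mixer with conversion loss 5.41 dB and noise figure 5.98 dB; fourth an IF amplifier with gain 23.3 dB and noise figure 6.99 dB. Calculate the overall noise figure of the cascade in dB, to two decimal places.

Convert to linear (a loss of L dB is a gain of −L dB): F_i = 10^(NF_i/10), G_i = 10^(G_i,dB/10)
  Stage 1: F_1 = 10^(1.10/10) = 1.288, G_1 = 10^(13.3/10) = 21.38
  Stage 2: F_2 = 10^(4.99/10) = 3.155, G_2 = 10^(11.1/10) = 12.88
  Stage 3: F_3 = 10^(5.98/10) = 3.963, G_3 = 10^(−5.41/10) = 0.2877
  Stage 4: F_4 = 10^(6.99/10) = 5.000, G_4 = 10^(23.3/10) = 213.8
Friis cascade:
  F = 1.288 + (3.155 − 1)/21.38 + (3.963 − 1)/275.4 + (5.000 − 1)/79.25 = 1.450
NF = 10 log₁₀(1.450) = 1.61 dB

1.61 dB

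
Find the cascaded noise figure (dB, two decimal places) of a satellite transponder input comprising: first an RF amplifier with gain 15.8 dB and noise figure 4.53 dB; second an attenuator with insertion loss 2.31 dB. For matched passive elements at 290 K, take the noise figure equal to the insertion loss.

4.56 dB

Convert to linear (a loss of L dB is a gain of −L dB): F_i = 10^(NF_i/10), G_i = 10^(G_i,dB/10)
  Stage 1: F_1 = 10^(4.53/10) = 2.838, G_1 = 10^(15.8/10) = 38.02
  Stage 2: F_2 = 10^(2.31/10) = 1.702, G_2 = 10^(−2.31/10) = 0.5875
Friis cascade:
  F = 2.838 + (1.702 − 1)/38.02 = 2.856
NF = 10 log₁₀(2.856) = 4.56 dB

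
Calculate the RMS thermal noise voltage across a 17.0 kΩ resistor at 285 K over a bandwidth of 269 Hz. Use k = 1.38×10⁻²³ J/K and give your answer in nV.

268 nV

V_n = √(4kTRB)
4kTRB = 4 × 1.38×10⁻²³ × 285 × 1.70×10⁴ × 2.69×10² = 7.19×10⁻¹⁴ V²
V_n = √(7.19×10⁻¹⁴) = 2.68×10⁻⁷ V = 268 nV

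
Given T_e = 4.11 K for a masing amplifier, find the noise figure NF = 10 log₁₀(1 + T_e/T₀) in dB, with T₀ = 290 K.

0.061 dB

F = 1 + T_e/T₀ = 1 + 4.11/290 = 1.01417
NF = 10 log₁₀(1.01417) = 0.061 dB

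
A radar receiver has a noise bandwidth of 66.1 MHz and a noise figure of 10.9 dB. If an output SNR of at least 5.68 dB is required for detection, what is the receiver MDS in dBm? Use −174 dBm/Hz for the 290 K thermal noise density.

Sensitivity = −174 + 10 log₁₀(B) + NF + SNR_min
= −174 + 78.2 + 10.9 + 5.68
= −79.22 dBm → −79.2 dBm

−79.2 dBm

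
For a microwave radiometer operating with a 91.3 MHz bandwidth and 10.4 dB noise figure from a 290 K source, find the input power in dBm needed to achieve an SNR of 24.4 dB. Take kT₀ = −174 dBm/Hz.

−59.6 dBm

Sensitivity = −174 + 10 log₁₀(B) + NF + SNR_min
= −174 + 79.6 + 10.4 + 24.4
= −59.6 dBm → −59.6 dBm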